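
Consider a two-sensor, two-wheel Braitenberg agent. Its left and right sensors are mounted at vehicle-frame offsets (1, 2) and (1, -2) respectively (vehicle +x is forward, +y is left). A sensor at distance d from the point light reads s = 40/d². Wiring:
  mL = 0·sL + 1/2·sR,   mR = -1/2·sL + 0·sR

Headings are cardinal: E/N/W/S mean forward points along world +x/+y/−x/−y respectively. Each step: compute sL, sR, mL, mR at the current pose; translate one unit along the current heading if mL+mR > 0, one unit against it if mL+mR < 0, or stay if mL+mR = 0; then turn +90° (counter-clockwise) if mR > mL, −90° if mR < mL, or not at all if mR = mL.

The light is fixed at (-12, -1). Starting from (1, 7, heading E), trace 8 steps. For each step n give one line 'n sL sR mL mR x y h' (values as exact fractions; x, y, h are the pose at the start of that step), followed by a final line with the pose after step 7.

n=0: pose=(1,7,E); sL=5/37, sR=5/29; mL=5/58, mR=-5/74; mL+mR=20/1073 → advance +1; mR−mL=-165/1073 → turn -1·90°
n=1: pose=(2,7,S); sL=8/61, sR=40/193; mL=20/193, mR=-4/61; mL+mR=448/11773 → advance +1; mR−mL=-1992/11773 → turn -1·90°
n=2: pose=(2,6,W); sL=20/97, sR=4/25; mL=2/25, mR=-10/97; mL+mR=-56/2425 → advance -1; mR−mL=-444/2425 → turn -1·90°
n=3: pose=(3,6,N); sL=40/233, sR=40/353; mL=20/353, mR=-20/233; mL+mR=-2400/82249 → advance -1; mR−mL=-11720/82249 → turn -1·90°
n=4: pose=(3,5,E); sL=1/8, sR=5/34; mL=5/68, mR=-1/16; mL+mR=3/272 → advance +1; mR−mL=-37/272 → turn -1·90°
n=5: pose=(4,5,S); sL=40/349, sR=40/221; mL=20/221, mR=-20/349; mL+mR=2560/77129 → advance +1; mR−mL=-11400/77129 → turn -1·90°
n=6: pose=(4,4,W); sL=20/117, sR=20/137; mL=10/137, mR=-10/117; mL+mR=-200/16029 → advance -1; mR−mL=-2540/16029 → turn -1·90°
n=7: pose=(5,4,N); sL=40/261, sR=40/397; mL=20/397, mR=-20/261; mL+mR=-2720/103617 → advance -1; mR−mL=-13160/103617 → turn -1·90°

0 5/37 5/29 5/58 -5/74 1 7 E
1 8/61 40/193 20/193 -4/61 2 7 S
2 20/97 4/25 2/25 -10/97 2 6 W
3 40/233 40/353 20/353 -20/233 3 6 N
4 1/8 5/34 5/68 -1/16 3 5 E
5 40/349 40/221 20/221 -20/349 4 5 S
6 20/117 20/137 10/137 -10/117 4 4 W
7 40/261 40/397 20/397 -20/261 5 4 N
final 5 3 E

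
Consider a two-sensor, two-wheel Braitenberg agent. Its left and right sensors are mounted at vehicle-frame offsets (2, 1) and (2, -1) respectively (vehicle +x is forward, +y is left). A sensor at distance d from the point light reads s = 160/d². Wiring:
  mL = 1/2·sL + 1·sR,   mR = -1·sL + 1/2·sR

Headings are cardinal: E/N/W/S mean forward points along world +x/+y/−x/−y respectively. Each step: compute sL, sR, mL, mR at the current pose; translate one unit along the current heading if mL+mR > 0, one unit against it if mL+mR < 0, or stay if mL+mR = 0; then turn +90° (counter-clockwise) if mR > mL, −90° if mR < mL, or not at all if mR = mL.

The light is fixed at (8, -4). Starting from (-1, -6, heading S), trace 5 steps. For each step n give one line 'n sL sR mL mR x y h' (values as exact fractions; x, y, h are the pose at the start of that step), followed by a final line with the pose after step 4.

n=0: pose=(-1,-6,S); sL=2, sR=40/29; mL=69/29, mR=-38/29; mL+mR=31/29 → advance +1; mR−mL=-107/29 → turn -1·90°
n=1: pose=(-1,-7,W); sL=160/137, sR=32/25; mL=6384/3425, mR=-1808/3425; mL+mR=4576/3425 → advance +1; mR−mL=-8192/3425 → turn -1·90°
n=2: pose=(-2,-7,N); sL=80/61, sR=80/41; mL=6520/2501, mR=-840/2501; mL+mR=5680/2501 → advance +1; mR−mL=-7360/2501 → turn -1·90°
n=3: pose=(-2,-6,E); sL=32/13, sR=160/73; mL=3248/949, mR=-1296/949; mL+mR=1952/949 → advance +1; mR−mL=-4544/949 → turn -1·90°
n=4: pose=(-1,-6,S); sL=2, sR=40/29; mL=69/29, mR=-38/29; mL+mR=31/29 → advance +1; mR−mL=-107/29 → turn -1·90°

0 2 40/29 69/29 -38/29 -1 -6 S
1 160/137 32/25 6384/3425 -1808/3425 -1 -7 W
2 80/61 80/41 6520/2501 -840/2501 -2 -7 N
3 32/13 160/73 3248/949 -1296/949 -2 -6 E
4 2 40/29 69/29 -38/29 -1 -6 S
final -1 -7 W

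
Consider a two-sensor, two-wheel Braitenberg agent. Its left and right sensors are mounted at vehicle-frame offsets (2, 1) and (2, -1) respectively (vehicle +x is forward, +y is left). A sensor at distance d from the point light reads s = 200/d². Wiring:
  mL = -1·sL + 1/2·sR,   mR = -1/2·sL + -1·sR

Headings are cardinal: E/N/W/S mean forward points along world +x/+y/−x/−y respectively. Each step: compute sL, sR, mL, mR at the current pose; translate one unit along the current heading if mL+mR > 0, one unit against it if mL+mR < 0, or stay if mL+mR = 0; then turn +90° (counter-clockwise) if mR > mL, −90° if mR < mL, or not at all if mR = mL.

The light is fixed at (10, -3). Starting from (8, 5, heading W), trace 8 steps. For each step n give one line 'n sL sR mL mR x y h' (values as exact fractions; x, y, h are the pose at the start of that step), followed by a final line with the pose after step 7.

0 40/13 200/97 -2580/1261 -4540/1261 8 5 W
1 25/13 2 -12/13 -77/26 9 5 N
2 40/13 200/37 -180/481 -3340/481 9 4 E
3 100/13 100/17 -1050/221 -2150/221 8 4 S
4 40/13 200/97 -2580/1261 -4540/1261 8 5 W
5 25/13 2 -12/13 -77/26 9 5 N
6 40/13 200/37 -180/481 -3340/481 9 4 E
7 100/13 100/17 -1050/221 -2150/221 8 4 S
final 8 5 W

n=0: pose=(8,5,W); sL=40/13, sR=200/97; mL=-2580/1261, mR=-4540/1261; mL+mR=-7120/1261 → advance -1; mR−mL=-1960/1261 → turn -1·90°
n=1: pose=(9,5,N); sL=25/13, sR=2; mL=-12/13, mR=-77/26; mL+mR=-101/26 → advance -1; mR−mL=-53/26 → turn -1·90°
n=2: pose=(9,4,E); sL=40/13, sR=200/37; mL=-180/481, mR=-3340/481; mL+mR=-3520/481 → advance -1; mR−mL=-3160/481 → turn -1·90°
n=3: pose=(8,4,S); sL=100/13, sR=100/17; mL=-1050/221, mR=-2150/221; mL+mR=-3200/221 → advance -1; mR−mL=-1100/221 → turn -1·90°
n=4: pose=(8,5,W); sL=40/13, sR=200/97; mL=-2580/1261, mR=-4540/1261; mL+mR=-7120/1261 → advance -1; mR−mL=-1960/1261 → turn -1·90°
n=5: pose=(9,5,N); sL=25/13, sR=2; mL=-12/13, mR=-77/26; mL+mR=-101/26 → advance -1; mR−mL=-53/26 → turn -1·90°
n=6: pose=(9,4,E); sL=40/13, sR=200/37; mL=-180/481, mR=-3340/481; mL+mR=-3520/481 → advance -1; mR−mL=-3160/481 → turn -1·90°
n=7: pose=(8,4,S); sL=100/13, sR=100/17; mL=-1050/221, mR=-2150/221; mL+mR=-3200/221 → advance -1; mR−mL=-1100/221 → turn -1·90°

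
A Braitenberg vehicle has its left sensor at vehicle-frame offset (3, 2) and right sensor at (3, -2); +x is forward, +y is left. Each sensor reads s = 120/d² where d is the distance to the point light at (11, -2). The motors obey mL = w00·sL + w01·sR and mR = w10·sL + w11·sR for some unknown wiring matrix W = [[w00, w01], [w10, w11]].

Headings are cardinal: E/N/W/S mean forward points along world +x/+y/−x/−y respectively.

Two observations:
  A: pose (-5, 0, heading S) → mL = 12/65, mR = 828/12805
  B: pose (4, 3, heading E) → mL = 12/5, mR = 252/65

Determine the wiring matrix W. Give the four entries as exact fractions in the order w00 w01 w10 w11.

0 1/2 -1/2 1

obs A: pose=(-5,0,S) → sL=120/197, sR=24/65, mL=12/65, mR=828/12805
obs B: pose=(4,3,E) → sL=24/13, sR=24/5, mL=12/5, mR=252/65
sensor matrix S = [[120/197, 24/65], [24/13, 24/5]]; det S = 373248/166465
solve [mL_A; mL_B] = S·[w00; w01] and [mR_A; mR_B] = S·[w10; w11]:
  w00 = 0, w01 = 1/2, w10 = -1/2, w11 = 1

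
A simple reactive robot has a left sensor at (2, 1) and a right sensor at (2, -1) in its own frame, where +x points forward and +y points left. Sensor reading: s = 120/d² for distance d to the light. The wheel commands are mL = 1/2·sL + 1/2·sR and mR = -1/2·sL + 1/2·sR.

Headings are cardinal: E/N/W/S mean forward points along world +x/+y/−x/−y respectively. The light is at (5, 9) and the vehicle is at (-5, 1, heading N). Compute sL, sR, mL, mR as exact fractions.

120/157 40/39 5480/6123 800/6123

left sensor world pos  = (-6, 3); dL² = 157
right sensor world pos = (-4, 3); dR² = 117
sL = 120/157 = 120/157
sR = 120/117 = 40/39
mL = 1/2·sL + 1/2·sR = 5480/6123
mR = -1/2·sL + 1/2·sR = 800/6123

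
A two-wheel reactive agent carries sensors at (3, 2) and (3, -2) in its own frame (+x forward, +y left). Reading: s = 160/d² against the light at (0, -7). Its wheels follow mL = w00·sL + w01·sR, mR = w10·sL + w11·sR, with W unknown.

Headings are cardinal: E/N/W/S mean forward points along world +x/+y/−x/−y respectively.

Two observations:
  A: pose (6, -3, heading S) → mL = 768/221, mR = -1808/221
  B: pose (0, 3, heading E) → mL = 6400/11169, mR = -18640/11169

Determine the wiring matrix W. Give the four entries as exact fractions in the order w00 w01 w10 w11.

obs A: pose=(6,-3,S) → sL=32/13, sR=160/17, mL=768/221, mR=-1808/221
obs B: pose=(0,3,E) → sL=160/153, sR=160/73, mL=6400/11169, mR=-18640/11169
sensor matrix S = [[32/13, 160/17], [160/153, 160/73]]; det S = -10977280/2468349
solve [mL_A; mL_B] = S·[w00; w01] and [mR_A; mR_B] = S·[w10; w11]:
  w00 = -1/2, w01 = 1/2, w10 = 1/2, w11 = -1

-1/2 1/2 1/2 -1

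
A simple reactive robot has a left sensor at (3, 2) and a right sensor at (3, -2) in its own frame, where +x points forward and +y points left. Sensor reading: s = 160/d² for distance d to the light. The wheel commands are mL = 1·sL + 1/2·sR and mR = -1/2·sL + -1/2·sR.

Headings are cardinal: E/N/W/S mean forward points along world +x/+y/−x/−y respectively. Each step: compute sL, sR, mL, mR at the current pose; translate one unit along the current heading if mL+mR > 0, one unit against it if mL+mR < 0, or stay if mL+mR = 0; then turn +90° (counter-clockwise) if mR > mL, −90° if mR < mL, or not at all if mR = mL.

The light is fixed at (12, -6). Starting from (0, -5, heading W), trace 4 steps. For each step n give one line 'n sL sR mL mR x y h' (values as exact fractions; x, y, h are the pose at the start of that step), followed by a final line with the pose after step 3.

0 80/113 80/117 13880/13221 -9200/13221 0 -5 W
1 160/241 160/137 41200/33017 -30240/33017 -1 -5 N
2 40/29 8/5 316/145 -216/145 -1 -4 E
3 160/101 160/197 39600/19897 -23840/19897 0 -4 S
final 0 -5 W

n=0: pose=(0,-5,W); sL=80/113, sR=80/117; mL=13880/13221, mR=-9200/13221; mL+mR=40/113 → advance +1; mR−mL=-23080/13221 → turn -1·90°
n=1: pose=(-1,-5,N); sL=160/241, sR=160/137; mL=41200/33017, mR=-30240/33017; mL+mR=80/241 → advance +1; mR−mL=-71440/33017 → turn -1·90°
n=2: pose=(-1,-4,E); sL=40/29, sR=8/5; mL=316/145, mR=-216/145; mL+mR=20/29 → advance +1; mR−mL=-532/145 → turn -1·90°
n=3: pose=(0,-4,S); sL=160/101, sR=160/197; mL=39600/19897, mR=-23840/19897; mL+mR=80/101 → advance +1; mR−mL=-63440/19897 → turn -1·90°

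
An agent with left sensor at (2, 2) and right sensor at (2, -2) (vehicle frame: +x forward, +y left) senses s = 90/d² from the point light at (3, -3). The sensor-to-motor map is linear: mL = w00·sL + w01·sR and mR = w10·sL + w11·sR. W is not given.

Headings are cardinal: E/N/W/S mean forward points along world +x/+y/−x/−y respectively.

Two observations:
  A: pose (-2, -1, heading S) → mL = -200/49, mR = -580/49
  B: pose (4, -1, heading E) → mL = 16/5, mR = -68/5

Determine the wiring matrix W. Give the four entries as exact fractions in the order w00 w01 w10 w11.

obs A: pose=(-2,-1,S) → sL=10, sR=90/49, mL=-200/49, mR=-580/49
obs B: pose=(4,-1,E) → sL=18/5, sR=10, mL=16/5, mR=-68/5
sensor matrix S = [[10, 90/49], [18/5, 10]]; det S = 4576/49
solve [mL_A; mL_B] = S·[w00; w01] and [mR_A; mR_B] = S·[w10; w11]:
  w00 = -1/2, w01 = 1/2, w10 = -1, w11 = -1

-1/2 1/2 -1 -1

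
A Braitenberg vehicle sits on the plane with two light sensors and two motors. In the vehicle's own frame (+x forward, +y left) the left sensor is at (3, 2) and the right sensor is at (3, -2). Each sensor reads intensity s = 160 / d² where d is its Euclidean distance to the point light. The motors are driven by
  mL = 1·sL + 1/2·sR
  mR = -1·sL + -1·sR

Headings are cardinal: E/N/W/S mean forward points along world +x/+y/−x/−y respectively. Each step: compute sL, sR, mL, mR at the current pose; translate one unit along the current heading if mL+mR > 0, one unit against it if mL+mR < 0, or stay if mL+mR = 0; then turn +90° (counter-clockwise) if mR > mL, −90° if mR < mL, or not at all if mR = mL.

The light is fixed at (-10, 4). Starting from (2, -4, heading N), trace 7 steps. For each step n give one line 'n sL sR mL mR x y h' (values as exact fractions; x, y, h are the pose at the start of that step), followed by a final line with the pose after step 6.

0 32/25 160/221 9072/5525 -11072/5525 2 -4 N
1 80/137 80/173 19320/23701 -24800/23701 2 -5 E
2 160/313 32/45 12208/14085 -17216/14085 1 -5 S
3 40/41 8/5 364/205 -528/205 1 -4 W
4 32/25 160/221 9072/5525 -11072/5525 2 -4 N
5 80/137 80/173 19320/23701 -24800/23701 2 -5 E
6 160/313 32/45 12208/14085 -17216/14085 1 -5 S
final 1 -4 W

n=0: pose=(2,-4,N); sL=32/25, sR=160/221; mL=9072/5525, mR=-11072/5525; mL+mR=-80/221 → advance -1; mR−mL=-20144/5525 → turn -1·90°
n=1: pose=(2,-5,E); sL=80/137, sR=80/173; mL=19320/23701, mR=-24800/23701; mL+mR=-40/173 → advance -1; mR−mL=-44120/23701 → turn -1·90°
n=2: pose=(1,-5,S); sL=160/313, sR=32/45; mL=12208/14085, mR=-17216/14085; mL+mR=-16/45 → advance -1; mR−mL=-9808/4695 → turn -1·90°
n=3: pose=(1,-4,W); sL=40/41, sR=8/5; mL=364/205, mR=-528/205; mL+mR=-4/5 → advance -1; mR−mL=-892/205 → turn -1·90°
n=4: pose=(2,-4,N); sL=32/25, sR=160/221; mL=9072/5525, mR=-11072/5525; mL+mR=-80/221 → advance -1; mR−mL=-20144/5525 → turn -1·90°
n=5: pose=(2,-5,E); sL=80/137, sR=80/173; mL=19320/23701, mR=-24800/23701; mL+mR=-40/173 → advance -1; mR−mL=-44120/23701 → turn -1·90°
n=6: pose=(1,-5,S); sL=160/313, sR=32/45; mL=12208/14085, mR=-17216/14085; mL+mR=-16/45 → advance -1; mR−mL=-9808/4695 → turn -1·90°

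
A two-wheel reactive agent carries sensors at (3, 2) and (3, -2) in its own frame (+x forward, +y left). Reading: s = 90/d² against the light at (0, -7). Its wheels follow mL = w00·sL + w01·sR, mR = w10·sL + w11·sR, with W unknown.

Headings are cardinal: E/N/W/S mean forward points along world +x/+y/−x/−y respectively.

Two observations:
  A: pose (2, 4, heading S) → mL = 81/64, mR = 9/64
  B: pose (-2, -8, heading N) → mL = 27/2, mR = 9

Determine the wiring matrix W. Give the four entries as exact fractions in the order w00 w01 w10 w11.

1/2 1/2 -1/2 1/2

obs A: pose=(2,4,S) → sL=9/8, sR=45/32, mL=81/64, mR=9/64
obs B: pose=(-2,-8,N) → sL=9/2, sR=45/2, mL=27/2, mR=9
sensor matrix S = [[9/8, 45/32], [9/2, 45/2]]; det S = 1215/64
solve [mL_A; mL_B] = S·[w00; w01] and [mR_A; mR_B] = S·[w10; w11]:
  w00 = 1/2, w01 = 1/2, w10 = -1/2, w11 = 1/2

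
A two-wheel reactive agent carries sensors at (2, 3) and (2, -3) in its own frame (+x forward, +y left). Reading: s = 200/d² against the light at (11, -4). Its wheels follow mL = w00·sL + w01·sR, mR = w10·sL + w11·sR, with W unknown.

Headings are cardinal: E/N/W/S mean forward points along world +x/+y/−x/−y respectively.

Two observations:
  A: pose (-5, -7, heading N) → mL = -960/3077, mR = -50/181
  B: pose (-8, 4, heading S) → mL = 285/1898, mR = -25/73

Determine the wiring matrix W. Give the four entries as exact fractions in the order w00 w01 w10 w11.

obs A: pose=(-5,-7,N) → sL=100/181, sR=20/17, mL=-960/3077, mR=-50/181
obs B: pose=(-8,4,S) → sL=50/73, sR=5/13, mL=285/1898, mR=-25/73
sensor matrix S = [[100/181, 20/17], [50/73, 5/13]]; det S = -1732500/2920073
solve [mL_A; mL_B] = S·[w00; w01] and [mR_A; mR_B] = S·[w10; w11]:
  w00 = 1/2, w01 = -1/2, w10 = -1/2, w11 = 0

1/2 -1/2 -1/2 0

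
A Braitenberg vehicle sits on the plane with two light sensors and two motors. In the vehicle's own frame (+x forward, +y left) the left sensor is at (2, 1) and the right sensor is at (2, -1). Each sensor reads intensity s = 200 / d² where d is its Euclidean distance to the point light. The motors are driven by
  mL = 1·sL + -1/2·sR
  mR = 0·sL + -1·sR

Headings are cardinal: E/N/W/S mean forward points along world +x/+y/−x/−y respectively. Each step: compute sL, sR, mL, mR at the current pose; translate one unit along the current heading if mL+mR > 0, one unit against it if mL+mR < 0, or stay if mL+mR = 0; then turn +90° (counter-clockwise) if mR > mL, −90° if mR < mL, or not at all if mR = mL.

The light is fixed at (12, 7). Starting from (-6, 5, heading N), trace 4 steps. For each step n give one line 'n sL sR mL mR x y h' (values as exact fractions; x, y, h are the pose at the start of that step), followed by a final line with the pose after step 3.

n=0: pose=(-6,5,N); sL=200/361, sR=200/289; mL=21700/104329, mR=-200/289; mL+mR=-50500/104329 → advance -1; mR−mL=-93900/104329 → turn -1·90°
n=1: pose=(-6,4,E); sL=10/13, sR=25/34; mL=355/884, mR=-25/34; mL+mR=-295/884 → advance -1; mR−mL=-1005/884 → turn -1·90°
n=2: pose=(-7,4,S); sL=200/349, sR=8/17; mL=2004/5933, mR=-8/17; mL+mR=-788/5933 → advance -1; mR−mL=-4796/5933 → turn -1·90°
n=3: pose=(-7,5,W); sL=4/9, sR=100/221; mL=434/1989, mR=-100/221; mL+mR=-466/1989 → advance -1; mR−mL=-1334/1989 → turn -1·90°

0 200/361 200/289 21700/104329 -200/289 -6 5 N
1 10/13 25/34 355/884 -25/34 -6 4 E
2 200/349 8/17 2004/5933 -8/17 -7 4 S
3 4/9 100/221 434/1989 -100/221 -7 5 W
final -6 5 N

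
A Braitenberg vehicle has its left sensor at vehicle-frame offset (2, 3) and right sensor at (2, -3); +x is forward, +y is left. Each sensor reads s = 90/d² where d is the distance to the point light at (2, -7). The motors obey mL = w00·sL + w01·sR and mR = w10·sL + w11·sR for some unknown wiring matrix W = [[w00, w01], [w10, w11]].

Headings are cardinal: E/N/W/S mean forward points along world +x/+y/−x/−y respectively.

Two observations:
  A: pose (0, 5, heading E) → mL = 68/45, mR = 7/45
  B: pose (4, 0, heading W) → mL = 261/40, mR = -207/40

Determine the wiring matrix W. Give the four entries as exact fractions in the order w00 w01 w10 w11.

obs A: pose=(0,5,E) → sL=2/5, sR=10/9, mL=68/45, mR=7/45
obs B: pose=(4,0,W) → sL=45/8, sR=9/10, mL=261/40, mR=-207/40
sensor matrix S = [[2/5, 10/9], [45/8, 9/10]]; det S = -589/100
solve [mL_A; mL_B] = S·[w00; w01] and [mR_A; mR_B] = S·[w10; w11]:
  w00 = 1, w01 = 1, w10 = -1, w11 = 1/2

1 1 -1 1/2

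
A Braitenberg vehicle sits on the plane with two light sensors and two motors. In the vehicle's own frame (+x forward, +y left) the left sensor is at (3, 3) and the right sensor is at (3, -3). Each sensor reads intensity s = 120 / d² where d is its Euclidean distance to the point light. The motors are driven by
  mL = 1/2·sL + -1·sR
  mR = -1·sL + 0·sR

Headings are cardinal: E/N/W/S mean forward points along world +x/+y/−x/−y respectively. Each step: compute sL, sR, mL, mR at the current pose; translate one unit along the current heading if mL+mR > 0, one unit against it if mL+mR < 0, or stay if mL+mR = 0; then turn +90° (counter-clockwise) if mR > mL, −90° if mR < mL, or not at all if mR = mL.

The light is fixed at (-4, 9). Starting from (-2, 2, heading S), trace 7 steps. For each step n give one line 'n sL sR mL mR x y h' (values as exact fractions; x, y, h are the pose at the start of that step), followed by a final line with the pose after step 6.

n=0: pose=(-2,2,S); sL=24/25, sR=120/101; mL=-1788/2525, mR=-24/25; mL+mR=-4212/2525 → advance -1; mR−mL=-636/2525 → turn -1·90°
n=1: pose=(-2,3,W); sL=60/41, sR=12; mL=-462/41, mR=-60/41; mL+mR=-522/41 → advance -1; mR−mL=402/41 → turn +1·90°
n=2: pose=(-1,3,S); sL=40/39, sR=40/27; mL=-340/351, mR=-40/39; mL+mR=-700/351 → advance -1; mR−mL=-20/351 → turn -1·90°
n=3: pose=(-1,4,W); sL=15/8, sR=30; mL=-465/16, mR=-15/8; mL+mR=-495/16 → advance -1; mR−mL=435/16 → turn +1·90°
n=4: pose=(0,4,S); sL=120/113, sR=24/13; mL=-1932/1469, mR=-120/113; mL+mR=-3492/1469 → advance -1; mR−mL=372/1469 → turn +1·90°
n=5: pose=(0,5,E); sL=12/5, sR=60/49; mL=-6/245, mR=-12/5; mL+mR=-594/245 → advance -1; mR−mL=-582/245 → turn -1·90°
n=6: pose=(-1,5,S); sL=24/17, sR=120/49; mL=-1452/833, mR=-24/17; mL+mR=-2628/833 → advance -1; mR−mL=276/833 → turn +1·90°

0 24/25 120/101 -1788/2525 -24/25 -2 2 S
1 60/41 12 -462/41 -60/41 -2 3 W
2 40/39 40/27 -340/351 -40/39 -1 3 S
3 15/8 30 -465/16 -15/8 -1 4 W
4 120/113 24/13 -1932/1469 -120/113 0 4 S
5 12/5 60/49 -6/245 -12/5 0 5 E
6 24/17 120/49 -1452/833 -24/17 -1 5 S
final -1 6 E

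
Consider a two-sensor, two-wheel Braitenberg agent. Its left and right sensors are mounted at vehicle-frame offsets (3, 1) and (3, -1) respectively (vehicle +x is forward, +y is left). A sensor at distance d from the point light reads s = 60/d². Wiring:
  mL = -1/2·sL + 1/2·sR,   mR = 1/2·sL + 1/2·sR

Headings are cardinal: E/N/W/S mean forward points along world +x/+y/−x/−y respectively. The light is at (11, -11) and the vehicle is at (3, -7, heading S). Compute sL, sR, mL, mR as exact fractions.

6/5 30/41 -48/205 198/205

left sensor world pos  = (4, -10); dL² = 50
right sensor world pos = (2, -10); dR² = 82
sL = 60/50 = 6/5
sR = 60/82 = 30/41
mL = -1/2·sL + 1/2·sR = -48/205
mR = 1/2·sL + 1/2·sR = 198/205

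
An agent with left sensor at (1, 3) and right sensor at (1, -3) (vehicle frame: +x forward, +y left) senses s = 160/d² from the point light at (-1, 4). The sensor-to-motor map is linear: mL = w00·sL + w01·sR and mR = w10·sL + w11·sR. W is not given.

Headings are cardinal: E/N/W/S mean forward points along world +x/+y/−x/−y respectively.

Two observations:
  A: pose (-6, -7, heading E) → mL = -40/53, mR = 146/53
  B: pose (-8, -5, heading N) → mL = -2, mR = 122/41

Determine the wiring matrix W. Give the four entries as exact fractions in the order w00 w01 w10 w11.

obs A: pose=(-6,-7,E) → sL=2, sR=40/53, mL=-40/53, mR=146/53
obs B: pose=(-8,-5,N) → sL=40/41, sR=2, mL=-2, mR=122/41
sensor matrix S = [[2, 40/53], [40/41, 2]]; det S = 7092/2173
solve [mL_A; mL_B] = S·[w00; w01] and [mR_A; mR_B] = S·[w10; w11]:
  w00 = 0, w01 = -1, w10 = 1, w11 = 1

0 -1 1 1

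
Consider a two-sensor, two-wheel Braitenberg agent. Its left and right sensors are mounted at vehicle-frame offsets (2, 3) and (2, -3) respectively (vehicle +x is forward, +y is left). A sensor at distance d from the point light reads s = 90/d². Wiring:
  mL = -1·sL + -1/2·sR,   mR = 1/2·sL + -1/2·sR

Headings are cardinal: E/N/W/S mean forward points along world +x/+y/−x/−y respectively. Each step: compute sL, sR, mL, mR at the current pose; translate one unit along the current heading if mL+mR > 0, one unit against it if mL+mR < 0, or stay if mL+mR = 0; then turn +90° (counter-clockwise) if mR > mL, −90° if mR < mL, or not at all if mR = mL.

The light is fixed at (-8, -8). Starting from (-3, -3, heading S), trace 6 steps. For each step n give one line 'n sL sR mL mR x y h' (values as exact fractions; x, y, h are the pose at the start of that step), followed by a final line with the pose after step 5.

n=0: pose=(-3,-3,S); sL=90/73, sR=90/13; mL=-4455/949, mR=-2700/949; mL+mR=-7155/949 → advance -1; mR−mL=135/73 → turn +1·90°
n=1: pose=(-3,-2,E); sL=9/13, sR=45/29; mL=-1107/754, mR=-162/377; mL+mR=-1431/754 → advance -1; mR−mL=27/26 → turn +1·90°
n=2: pose=(-4,-2,N); sL=18/13, sR=90/113; mL=-2619/1469, mR=432/1469; mL+mR=-2187/1469 → advance -1; mR−mL=27/13 → turn +1·90°
n=3: pose=(-4,-3,W); sL=45/4, sR=45/34; mL=-405/34, mR=675/136; mL+mR=-945/136 → advance -1; mR−mL=135/8 → turn +1·90°
n=4: pose=(-3,-3,S); sL=90/73, sR=90/13; mL=-4455/949, mR=-2700/949; mL+mR=-7155/949 → advance -1; mR−mL=135/73 → turn +1·90°
n=5: pose=(-3,-2,E); sL=9/13, sR=45/29; mL=-1107/754, mR=-162/377; mL+mR=-1431/754 → advance -1; mR−mL=27/26 → turn +1·90°

0 90/73 90/13 -4455/949 -2700/949 -3 -3 S
1 9/13 45/29 -1107/754 -162/377 -3 -2 E
2 18/13 90/113 -2619/1469 432/1469 -4 -2 N
3 45/4 45/34 -405/34 675/136 -4 -3 W
4 90/73 90/13 -4455/949 -2700/949 -3 -3 S
5 9/13 45/29 -1107/754 -162/377 -3 -2 E
final -4 -2 N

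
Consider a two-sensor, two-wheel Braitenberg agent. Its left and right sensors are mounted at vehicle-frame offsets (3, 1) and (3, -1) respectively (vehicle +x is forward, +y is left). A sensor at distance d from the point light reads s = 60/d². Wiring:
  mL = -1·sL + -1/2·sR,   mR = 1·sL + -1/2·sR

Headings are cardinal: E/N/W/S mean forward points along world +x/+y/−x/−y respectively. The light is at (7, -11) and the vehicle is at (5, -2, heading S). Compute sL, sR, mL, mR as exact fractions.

left sensor world pos  = (6, -5); dL² = 37
right sensor world pos = (4, -5); dR² = 45
sL = 60/37 = 60/37
sR = 60/45 = 4/3
mL = -1·sL + -1/2·sR = -254/111
mR = 1·sL + -1/2·sR = 106/111

60/37 4/3 -254/111 106/111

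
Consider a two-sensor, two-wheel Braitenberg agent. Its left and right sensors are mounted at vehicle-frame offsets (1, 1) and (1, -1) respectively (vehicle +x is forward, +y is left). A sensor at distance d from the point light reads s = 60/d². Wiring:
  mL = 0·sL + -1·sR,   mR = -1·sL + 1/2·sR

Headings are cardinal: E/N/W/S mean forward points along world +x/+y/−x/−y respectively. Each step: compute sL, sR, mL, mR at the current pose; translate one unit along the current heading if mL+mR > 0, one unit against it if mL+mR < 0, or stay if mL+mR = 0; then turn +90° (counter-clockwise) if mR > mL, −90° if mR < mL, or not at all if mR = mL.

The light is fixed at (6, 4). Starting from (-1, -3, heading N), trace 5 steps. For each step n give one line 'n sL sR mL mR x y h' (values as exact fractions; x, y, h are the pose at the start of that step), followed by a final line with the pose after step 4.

0 3/5 5/6 -5/6 -11/60 -1 -3 N
1 12/29 60/113 -60/113 -486/3277 -1 -4 W
2 30/53 6/13 -6/13 -231/689 0 -4 S
3 60/61 60/89 -60/89 -3510/5429 0 -3 E
4 3/5 5/6 -5/6 -11/60 -1 -3 N
final -1 -4 W

n=0: pose=(-1,-3,N); sL=3/5, sR=5/6; mL=-5/6, mR=-11/60; mL+mR=-61/60 → advance -1; mR−mL=13/20 → turn +1·90°
n=1: pose=(-1,-4,W); sL=12/29, sR=60/113; mL=-60/113, mR=-486/3277; mL+mR=-2226/3277 → advance -1; mR−mL=1254/3277 → turn +1·90°
n=2: pose=(0,-4,S); sL=30/53, sR=6/13; mL=-6/13, mR=-231/689; mL+mR=-549/689 → advance -1; mR−mL=87/689 → turn +1·90°
n=3: pose=(0,-3,E); sL=60/61, sR=60/89; mL=-60/89, mR=-3510/5429; mL+mR=-7170/5429 → advance -1; mR−mL=150/5429 → turn +1·90°
n=4: pose=(-1,-3,N); sL=3/5, sR=5/6; mL=-5/6, mR=-11/60; mL+mR=-61/60 → advance -1; mR−mL=13/20 → turn +1·90°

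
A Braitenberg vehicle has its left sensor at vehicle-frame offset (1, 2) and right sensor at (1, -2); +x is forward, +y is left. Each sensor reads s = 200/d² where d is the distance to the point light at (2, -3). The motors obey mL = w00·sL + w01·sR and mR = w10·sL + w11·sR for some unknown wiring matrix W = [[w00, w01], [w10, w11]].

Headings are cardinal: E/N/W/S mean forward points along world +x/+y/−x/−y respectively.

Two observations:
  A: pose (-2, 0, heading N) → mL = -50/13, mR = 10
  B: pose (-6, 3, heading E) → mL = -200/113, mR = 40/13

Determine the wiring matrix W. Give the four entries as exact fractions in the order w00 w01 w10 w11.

-1 0 0 1

obs A: pose=(-2,0,N) → sL=50/13, sR=10, mL=-50/13, mR=10
obs B: pose=(-6,3,E) → sL=200/113, sR=40/13, mL=-200/113, mR=40/13
sensor matrix S = [[50/13, 10], [200/113, 40/13]]; det S = -112000/19097
solve [mL_A; mL_B] = S·[w00; w01] and [mR_A; mR_B] = S·[w10; w11]:
  w00 = -1, w01 = 0, w10 = 0, w11 = 1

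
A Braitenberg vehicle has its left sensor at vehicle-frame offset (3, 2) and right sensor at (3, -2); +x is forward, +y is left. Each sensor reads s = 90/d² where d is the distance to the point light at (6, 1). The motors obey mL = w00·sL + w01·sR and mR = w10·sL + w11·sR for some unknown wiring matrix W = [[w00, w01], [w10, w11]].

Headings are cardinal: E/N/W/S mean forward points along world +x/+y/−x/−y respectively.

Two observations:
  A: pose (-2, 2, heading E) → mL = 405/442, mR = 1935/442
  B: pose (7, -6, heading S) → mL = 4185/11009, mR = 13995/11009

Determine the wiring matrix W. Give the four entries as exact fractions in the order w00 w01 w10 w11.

1 -1/2 1 1/2

obs A: pose=(-2,2,E) → sL=45/17, sR=45/13, mL=405/442, mR=1935/442
obs B: pose=(7,-6,S) → sL=90/109, sR=90/101, mL=4185/11009, mR=13995/11009
sensor matrix S = [[45/17, 45/13], [90/109, 90/101]]; det S = -1215000/2432989
solve [mL_A; mL_B] = S·[w00; w01] and [mR_A; mR_B] = S·[w10; w11]:
  w00 = 1, w01 = -1/2, w10 = 1, w11 = 1/2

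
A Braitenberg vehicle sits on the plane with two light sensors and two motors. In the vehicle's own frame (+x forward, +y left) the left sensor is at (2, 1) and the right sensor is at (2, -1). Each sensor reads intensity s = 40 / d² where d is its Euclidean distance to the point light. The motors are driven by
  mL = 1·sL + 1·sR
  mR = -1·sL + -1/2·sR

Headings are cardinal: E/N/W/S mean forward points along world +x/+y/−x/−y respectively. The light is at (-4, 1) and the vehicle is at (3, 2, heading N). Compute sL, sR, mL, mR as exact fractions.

8/9 40/73 944/657 -764/657

left sensor world pos  = (2, 4); dL² = 45
right sensor world pos = (4, 4); dR² = 73
sL = 40/45 = 8/9
sR = 40/73 = 40/73
mL = 1·sL + 1·sR = 944/657
mR = -1·sL + -1/2·sR = -764/657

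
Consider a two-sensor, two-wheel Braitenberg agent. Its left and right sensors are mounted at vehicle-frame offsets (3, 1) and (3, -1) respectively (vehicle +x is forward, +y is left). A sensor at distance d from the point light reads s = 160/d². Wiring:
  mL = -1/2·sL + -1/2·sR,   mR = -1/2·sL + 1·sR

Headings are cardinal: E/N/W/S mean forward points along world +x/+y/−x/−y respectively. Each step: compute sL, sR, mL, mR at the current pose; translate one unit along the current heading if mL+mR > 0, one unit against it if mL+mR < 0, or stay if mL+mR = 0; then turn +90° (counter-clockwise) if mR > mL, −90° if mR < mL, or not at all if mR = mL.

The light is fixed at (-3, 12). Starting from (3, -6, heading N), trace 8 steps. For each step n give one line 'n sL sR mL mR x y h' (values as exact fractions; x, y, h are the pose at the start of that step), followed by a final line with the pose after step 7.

n=0: pose=(3,-6,N); sL=16/25, sR=80/137; mL=-2096/3425, mR=904/3425; mL+mR=-1192/3425 → advance -1; mR−mL=120/137 → turn +1·90°
n=1: pose=(3,-7,W); sL=160/409, sR=160/333; mL=-59360/136197, mR=38800/136197; mL+mR=-20560/136197 → advance -1; mR−mL=80/111 → turn +1·90°
n=2: pose=(4,-7,S); sL=40/137, sR=4/13; mL=-534/1781, mR=288/1781; mL+mR=-246/1781 → advance -1; mR−mL=6/13 → turn +1·90°
n=3: pose=(4,-6,E); sL=160/389, sR=160/461; mL=-68000/179329, mR=25360/179329; mL+mR=-42640/179329 → advance -1; mR−mL=240/461 → turn +1·90°
n=4: pose=(3,-6,N); sL=16/25, sR=80/137; mL=-2096/3425, mR=904/3425; mL+mR=-1192/3425 → advance -1; mR−mL=120/137 → turn +1·90°
n=5: pose=(3,-7,W); sL=160/409, sR=160/333; mL=-59360/136197, mR=38800/136197; mL+mR=-20560/136197 → advance -1; mR−mL=80/111 → turn +1·90°
n=6: pose=(4,-7,S); sL=40/137, sR=4/13; mL=-534/1781, mR=288/1781; mL+mR=-246/1781 → advance -1; mR−mL=6/13 → turn +1·90°
n=7: pose=(4,-6,E); sL=160/389, sR=160/461; mL=-68000/179329, mR=25360/179329; mL+mR=-42640/179329 → advance -1; mR−mL=240/461 → turn +1·90°

0 16/25 80/137 -2096/3425 904/3425 3 -6 N
1 160/409 160/333 -59360/136197 38800/136197 3 -7 W
2 40/137 4/13 -534/1781 288/1781 4 -7 S
3 160/389 160/461 -68000/179329 25360/179329 4 -6 E
4 16/25 80/137 -2096/3425 904/3425 3 -6 N
5 160/409 160/333 -59360/136197 38800/136197 3 -7 W
6 40/137 4/13 -534/1781 288/1781 4 -7 S
7 160/389 160/461 -68000/179329 25360/179329 4 -6 E
final 3 -6 N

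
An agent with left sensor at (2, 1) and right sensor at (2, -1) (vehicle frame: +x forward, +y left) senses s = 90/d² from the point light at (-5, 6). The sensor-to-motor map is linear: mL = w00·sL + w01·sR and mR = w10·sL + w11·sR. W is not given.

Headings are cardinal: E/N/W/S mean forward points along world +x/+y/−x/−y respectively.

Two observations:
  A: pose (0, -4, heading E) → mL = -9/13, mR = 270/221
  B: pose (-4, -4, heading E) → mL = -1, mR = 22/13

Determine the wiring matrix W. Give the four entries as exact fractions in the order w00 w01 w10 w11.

-1 0 1 1

obs A: pose=(0,-4,E) → sL=9/13, sR=9/17, mL=-9/13, mR=270/221
obs B: pose=(-4,-4,E) → sL=1, sR=9/13, mL=-1, mR=22/13
sensor matrix S = [[9/13, 9/17], [1, 9/13]]; det S = -144/2873
solve [mL_A; mL_B] = S·[w00; w01] and [mR_A; mR_B] = S·[w10; w11]:
  w00 = -1, w01 = 0, w10 = 1, w11 = 1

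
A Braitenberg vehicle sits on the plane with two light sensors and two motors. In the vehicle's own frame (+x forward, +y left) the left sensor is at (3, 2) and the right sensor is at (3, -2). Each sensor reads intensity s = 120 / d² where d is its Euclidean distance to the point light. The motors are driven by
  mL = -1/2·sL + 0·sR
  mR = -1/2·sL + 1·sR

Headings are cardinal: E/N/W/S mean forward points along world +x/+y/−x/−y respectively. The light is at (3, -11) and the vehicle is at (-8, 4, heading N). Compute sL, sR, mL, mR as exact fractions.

120/493 8/27 -60/493 2324/13311

left sensor world pos  = (-10, 7); dL² = 493
right sensor world pos = (-6, 7); dR² = 405
sL = 120/493 = 120/493
sR = 120/405 = 8/27
mL = -1/2·sL + 0·sR = -60/493
mR = -1/2·sL + 1·sR = 2324/13311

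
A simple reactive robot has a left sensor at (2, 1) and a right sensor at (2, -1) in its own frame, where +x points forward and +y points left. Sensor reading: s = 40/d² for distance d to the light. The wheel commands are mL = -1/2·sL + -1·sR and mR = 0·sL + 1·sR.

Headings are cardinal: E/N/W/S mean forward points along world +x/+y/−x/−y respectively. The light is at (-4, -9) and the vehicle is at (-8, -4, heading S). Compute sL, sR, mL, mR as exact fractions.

left sensor world pos  = (-7, -6); dL² = 18
right sensor world pos = (-9, -6); dR² = 34
sL = 40/18 = 20/9
sR = 40/34 = 20/17
mL = -1/2·sL + -1·sR = -350/153
mR = 0·sL + 1·sR = 20/17

20/9 20/17 -350/153 20/17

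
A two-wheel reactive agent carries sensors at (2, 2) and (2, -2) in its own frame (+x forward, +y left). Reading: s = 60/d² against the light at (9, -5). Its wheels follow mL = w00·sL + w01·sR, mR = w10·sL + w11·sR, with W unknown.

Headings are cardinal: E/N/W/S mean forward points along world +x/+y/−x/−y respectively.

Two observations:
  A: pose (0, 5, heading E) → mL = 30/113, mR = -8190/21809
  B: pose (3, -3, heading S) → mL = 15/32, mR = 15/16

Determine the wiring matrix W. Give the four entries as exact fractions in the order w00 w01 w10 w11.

obs A: pose=(0,5,E) → sL=60/193, sR=60/113, mL=30/113, mR=-8190/21809
obs B: pose=(3,-3,S) → sL=15/4, sR=15/16, mL=15/32, mR=15/16
sensor matrix S = [[60/193, 60/113], [15/4, 15/16]]; det S = -148275/87236
solve [mL_A; mL_B] = S·[w00; w01] and [mR_A; mR_B] = S·[w10; w11]:
  w00 = 0, w01 = 1/2, w10 = 1/2, w11 = -1

0 1/2 1/2 -1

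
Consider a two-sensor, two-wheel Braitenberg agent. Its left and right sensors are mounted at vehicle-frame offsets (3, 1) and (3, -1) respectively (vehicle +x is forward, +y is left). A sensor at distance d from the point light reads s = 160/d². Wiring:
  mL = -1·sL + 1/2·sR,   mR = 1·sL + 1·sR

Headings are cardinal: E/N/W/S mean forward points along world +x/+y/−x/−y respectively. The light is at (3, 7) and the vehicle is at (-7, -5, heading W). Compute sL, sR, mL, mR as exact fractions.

80/169 16/29 -968/4901 5024/4901

left sensor world pos  = (-10, -6); dL² = 338
right sensor world pos = (-10, -4); dR² = 290
sL = 160/338 = 80/169
sR = 160/290 = 16/29
mL = -1·sL + 1/2·sR = -968/4901
mR = 1·sL + 1·sR = 5024/4901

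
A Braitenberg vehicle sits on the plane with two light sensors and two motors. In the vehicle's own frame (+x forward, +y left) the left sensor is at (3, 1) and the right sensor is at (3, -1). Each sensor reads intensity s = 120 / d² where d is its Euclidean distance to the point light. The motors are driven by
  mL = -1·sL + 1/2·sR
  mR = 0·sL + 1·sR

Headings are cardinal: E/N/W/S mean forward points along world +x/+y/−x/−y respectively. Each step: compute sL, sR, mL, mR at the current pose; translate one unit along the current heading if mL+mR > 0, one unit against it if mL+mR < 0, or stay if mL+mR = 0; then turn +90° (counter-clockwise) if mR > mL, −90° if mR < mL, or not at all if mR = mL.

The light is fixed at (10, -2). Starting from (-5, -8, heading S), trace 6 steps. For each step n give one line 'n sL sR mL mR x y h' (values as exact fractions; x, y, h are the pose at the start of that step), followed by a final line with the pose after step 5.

0 120/277 120/337 -23820/93349 120/337 -5 -8 S
1 2/3 15/26 -59/156 15/26 -5 -9 E
2 120/241 24/37 -1548/8917 24/37 -4 -9 N
3 60/169 60/157 -4350/26533 60/157 -4 -8 W
4 120/277 120/337 -23820/93349 120/337 -5 -8 S
5 2/3 15/26 -59/156 15/26 -5 -9 E
final -4 -9 N

n=0: pose=(-5,-8,S); sL=120/277, sR=120/337; mL=-23820/93349, mR=120/337; mL+mR=9420/93349 → advance +1; mR−mL=57060/93349 → turn +1·90°
n=1: pose=(-5,-9,E); sL=2/3, sR=15/26; mL=-59/156, mR=15/26; mL+mR=31/156 → advance +1; mR−mL=149/156 → turn +1·90°
n=2: pose=(-4,-9,N); sL=120/241, sR=24/37; mL=-1548/8917, mR=24/37; mL+mR=4236/8917 → advance +1; mR−mL=7332/8917 → turn +1·90°
n=3: pose=(-4,-8,W); sL=60/169, sR=60/157; mL=-4350/26533, mR=60/157; mL+mR=5790/26533 → advance +1; mR−mL=14490/26533 → turn +1·90°
n=4: pose=(-5,-8,S); sL=120/277, sR=120/337; mL=-23820/93349, mR=120/337; mL+mR=9420/93349 → advance +1; mR−mL=57060/93349 → turn +1·90°
n=5: pose=(-5,-9,E); sL=2/3, sR=15/26; mL=-59/156, mR=15/26; mL+mR=31/156 → advance +1; mR−mL=149/156 → turn +1·90°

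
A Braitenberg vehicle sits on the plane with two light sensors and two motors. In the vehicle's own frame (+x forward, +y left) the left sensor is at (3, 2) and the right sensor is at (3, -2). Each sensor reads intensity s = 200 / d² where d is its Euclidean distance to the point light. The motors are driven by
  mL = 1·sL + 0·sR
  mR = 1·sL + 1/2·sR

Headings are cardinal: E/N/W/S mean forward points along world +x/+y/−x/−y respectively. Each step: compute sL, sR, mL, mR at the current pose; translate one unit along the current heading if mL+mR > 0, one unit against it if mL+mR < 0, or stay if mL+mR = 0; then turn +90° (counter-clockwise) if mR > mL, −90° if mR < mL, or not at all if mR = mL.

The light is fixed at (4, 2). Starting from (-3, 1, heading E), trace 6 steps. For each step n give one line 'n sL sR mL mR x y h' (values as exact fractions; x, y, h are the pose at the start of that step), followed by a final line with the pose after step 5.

0 200/17 8 200/17 268/17 -3 1 E
1 50/17 10 50/17 135/17 -2 1 N
2 40/17 40/17 40/17 60/17 -2 2 W
3 100/17 20/9 100/17 1070/153 -3 2 S
4 200/17 8 200/17 268/17 -3 1 E
5 50/17 10 50/17 135/17 -2 1 N
final -2 2 W

n=0: pose=(-3,1,E); sL=200/17, sR=8; mL=200/17, mR=268/17; mL+mR=468/17 → advance +1; mR−mL=4 → turn +1·90°
n=1: pose=(-2,1,N); sL=50/17, sR=10; mL=50/17, mR=135/17; mL+mR=185/17 → advance +1; mR−mL=5 → turn +1·90°
n=2: pose=(-2,2,W); sL=40/17, sR=40/17; mL=40/17, mR=60/17; mL+mR=100/17 → advance +1; mR−mL=20/17 → turn +1·90°
n=3: pose=(-3,2,S); sL=100/17, sR=20/9; mL=100/17, mR=1070/153; mL+mR=1970/153 → advance +1; mR−mL=10/9 → turn +1·90°
n=4: pose=(-3,1,E); sL=200/17, sR=8; mL=200/17, mR=268/17; mL+mR=468/17 → advance +1; mR−mL=4 → turn +1·90°
n=5: pose=(-2,1,N); sL=50/17, sR=10; mL=50/17, mR=135/17; mL+mR=185/17 → advance +1; mR−mL=5 → turn +1·90°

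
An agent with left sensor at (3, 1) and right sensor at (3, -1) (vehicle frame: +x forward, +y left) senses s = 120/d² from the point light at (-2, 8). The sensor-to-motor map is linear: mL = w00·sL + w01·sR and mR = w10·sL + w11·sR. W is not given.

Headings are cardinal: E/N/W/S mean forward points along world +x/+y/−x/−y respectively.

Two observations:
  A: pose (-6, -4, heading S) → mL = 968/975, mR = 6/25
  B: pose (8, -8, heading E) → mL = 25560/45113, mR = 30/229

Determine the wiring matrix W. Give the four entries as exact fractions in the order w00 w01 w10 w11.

obs A: pose=(-6,-4,S) → sL=20/39, sR=12/25, mL=968/975, mR=6/25
obs B: pose=(8,-8,E) → sL=60/197, sR=60/229, mL=25560/45113, mR=30/229
sensor matrix S = [[20/39, 12/25], [60/197, 60/229]]; det S = -34688/2932345
solve [mL_A; mL_B] = S·[w00; w01] and [mR_A; mR_B] = S·[w10; w11]:
  w00 = 1, w01 = 1, w10 = 0, w11 = 1/2

1 1 0 1/2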